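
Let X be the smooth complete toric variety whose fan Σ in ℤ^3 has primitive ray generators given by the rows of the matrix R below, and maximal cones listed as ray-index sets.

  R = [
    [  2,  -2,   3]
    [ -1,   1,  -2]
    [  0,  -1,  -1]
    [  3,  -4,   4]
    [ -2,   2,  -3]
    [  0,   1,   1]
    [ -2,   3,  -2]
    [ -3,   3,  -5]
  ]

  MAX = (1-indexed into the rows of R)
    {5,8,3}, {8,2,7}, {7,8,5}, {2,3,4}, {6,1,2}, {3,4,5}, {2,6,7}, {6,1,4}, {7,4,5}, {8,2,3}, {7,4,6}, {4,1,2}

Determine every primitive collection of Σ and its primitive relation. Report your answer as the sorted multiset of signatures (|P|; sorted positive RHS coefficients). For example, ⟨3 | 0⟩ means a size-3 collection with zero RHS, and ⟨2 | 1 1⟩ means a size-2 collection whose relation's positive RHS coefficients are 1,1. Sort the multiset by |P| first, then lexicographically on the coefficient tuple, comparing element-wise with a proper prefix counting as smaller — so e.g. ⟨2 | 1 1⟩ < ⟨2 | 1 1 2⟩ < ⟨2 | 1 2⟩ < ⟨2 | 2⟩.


Δ(Σ) — 8 vertices, 12 min non-faces:

  {1,5}:  v_{1} + v_{5} = 0  →  sig = ⟨2 | 0⟩
  {3,6}:  v_{3} + v_{6} = 0  →  sig = ⟨2 | 0⟩
  {1,7}:  v_{1} + v_{7} = v_{6}  →  sig = ⟨2 | 1⟩
  {1,8}:  v_{1} + v_{8} = v_{2}  →  sig = ⟨2 | 1⟩
  {2,5}:  v_{2} + v_{5} = v_{8}  →  sig = ⟨2 | 1⟩
  {3,7}:  v_{3} + v_{7} = v_{5}  →  sig = ⟨2 | 1⟩
  {4,8}:  v_{4} + v_{8} = v_{3}  →  sig = ⟨2 | 1⟩
  {5,6}:  v_{5} + v_{6} = v_{7}  →  sig = ⟨2 | 1⟩
  {1,3}:  v_{1} + v_{3} = v_{2} + v_{4}  →  sig = ⟨2 | 1 1⟩
  {6,8}:  v_{6} + v_{8} = v_{2} + v_{7}  →  sig = ⟨2 | 1 1⟩
  {2,4,7}:  v_{2} + v_{4} + v_{7} = 0  →  sig = ⟨3 | 0⟩
  {2,4,6}:  v_{2} + v_{4} + v_{6} = v_{1}  →  sig = ⟨3 | 1⟩

Hence PRS(X_Σ) =
    |P|=2: 10 collections, coeffs (), (), (1), (1), (1), (1), (1), (1), (1,1), (1,1)
    |P|=3: 2 collections, coeffs (), (1)


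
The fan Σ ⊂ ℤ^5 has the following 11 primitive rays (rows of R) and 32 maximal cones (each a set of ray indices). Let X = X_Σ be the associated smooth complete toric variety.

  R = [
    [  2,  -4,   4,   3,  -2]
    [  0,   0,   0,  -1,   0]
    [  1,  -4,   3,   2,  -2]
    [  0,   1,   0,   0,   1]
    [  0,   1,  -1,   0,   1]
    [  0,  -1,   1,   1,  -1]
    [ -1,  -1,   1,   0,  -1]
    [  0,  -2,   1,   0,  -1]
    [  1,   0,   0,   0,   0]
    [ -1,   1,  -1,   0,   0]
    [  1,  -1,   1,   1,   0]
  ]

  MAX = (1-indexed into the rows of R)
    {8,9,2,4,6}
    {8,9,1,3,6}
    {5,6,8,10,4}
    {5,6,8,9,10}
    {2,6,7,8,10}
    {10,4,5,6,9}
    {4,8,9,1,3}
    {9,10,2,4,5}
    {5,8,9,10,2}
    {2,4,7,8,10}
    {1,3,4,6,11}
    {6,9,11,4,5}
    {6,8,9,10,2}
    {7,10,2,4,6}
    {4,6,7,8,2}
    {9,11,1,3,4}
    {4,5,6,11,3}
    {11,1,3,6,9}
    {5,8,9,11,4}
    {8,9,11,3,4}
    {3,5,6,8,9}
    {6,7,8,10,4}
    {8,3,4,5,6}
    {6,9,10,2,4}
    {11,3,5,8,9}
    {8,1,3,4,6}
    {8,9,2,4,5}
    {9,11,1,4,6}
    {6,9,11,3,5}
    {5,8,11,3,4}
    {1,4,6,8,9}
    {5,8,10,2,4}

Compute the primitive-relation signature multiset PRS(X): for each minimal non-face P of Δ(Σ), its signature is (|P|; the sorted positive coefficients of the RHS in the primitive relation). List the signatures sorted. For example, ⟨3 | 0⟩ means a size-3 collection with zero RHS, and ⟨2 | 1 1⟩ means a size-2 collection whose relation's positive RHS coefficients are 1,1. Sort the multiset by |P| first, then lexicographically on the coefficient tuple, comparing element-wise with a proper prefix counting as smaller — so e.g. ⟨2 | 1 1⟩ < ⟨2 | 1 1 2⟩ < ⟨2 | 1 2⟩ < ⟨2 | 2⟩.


20 minimal non-faces of Δ(Σ) (on 11 rays):

  P={7,9}:  v_{7} + v_{9} = v_{2} + v_{6} — sig = ⟨2 | 1 1⟩
  P={10,11}:  v_{10} + v_{11} = v_{5} + v_{6} — sig = ⟨2 | 1 1⟩
  P={2,11}:  v_{2} + v_{11} = v_{4} + v_{8} + v_{9} — sig = ⟨2 | 1 1 1⟩
  P={5,7}:  v_{5} + v_{7} = v_{4} + v_{8} + v_{10} — sig = ⟨2 | 1 1 1⟩
  P={7,11}:  v_{7} + v_{11} = v_{4} + v_{6} + v_{8} — sig = ⟨2 | 1 1 1⟩
  P={2,3}:  v_{2} + v_{3} = v_{4} + v_{6} + 2·v_{8} + v_{9} — sig = ⟨2 | 1 1 1 2⟩
  P={3,10}:  v_{3} + v_{10} = v_{5} + 2·v_{6} + v_{8} — sig = ⟨2 | 1 1 2⟩
  P={1,5}:  v_{1} + v_{5} = v_{6} + 2·v_{11} — sig = ⟨2 | 1 2⟩
  P={1,10}:  v_{1} + v_{10} = 2·v_{6} + v_{11} — sig = ⟨2 | 1 2⟩
  P={3,7}:  v_{3} + v_{7} = v_{4} + 2·v_{6} + 2·v_{8} — sig = ⟨2 | 1 2 2⟩
  P={1,7}:  v_{1} + v_{7} = 2·v_{4} + 3·v_{6} + 2·v_{8} + v_{9} — sig = ⟨2 | 1 2 2 3⟩
  P={1,2}:  v_{1} + v_{2} = 2·v_{4} + 2·v_{6} + 2·v_{8} + 2·v_{9} — sig = ⟨2 | 2 2 2 2⟩
  P={2,5,6}:  v_{2} + v_{5} + v_{6} = 0 — sig = ⟨3 | 0⟩
  P={6,8,11}:  v_{6} + v_{8} + v_{11} = v_{3} — sig = ⟨3 | 1⟩
  P={1,8,11}:  v_{1} + v_{8} + v_{11} = 2·v_{3} + v_{4} + v_{9} — sig = ⟨3 | 1 1 2⟩
  P={4,8,9,10}:  v_{4} + v_{8} + v_{9} + v_{10} = 0 — sig = ⟨4 | 0⟩
  P={3,4,6,9}:  v_{3} + v_{4} + v_{6} + v_{9} = v_{1} — sig = ⟨4 | 1⟩
  P={3,4,5,9}:  v_{3} + v_{4} + v_{5} + v_{9} = 2·v_{11} — sig = ⟨4 | 2⟩
  P={2,4,6,8,10}:  v_{2} + v_{4} + v_{6} + v_{8} + v_{10} = v_{7} — sig = ⟨5 | 1⟩
  P={4,5,6,8,9}:  v_{4} + v_{5} + v_{6} + v_{8} + v_{9} = v_{11} — sig = ⟨5 | 1⟩

so the primitive-relation signature multiset is
{ ⟨2 | 1 1⟩ ×2,  ⟨2 | 1 1 1⟩ ×3,  ⟨2 | 1 1 1 2⟩,  ⟨2 | 1 1 2⟩,  ⟨2 | 1 2⟩ ×2,  ⟨2 | 1 2 2⟩,  ⟨2 | 1 2 2 3⟩,  ⟨2 | 2 2 2 2⟩,  ⟨3 | 0⟩,  ⟨3 | 1⟩,  ⟨3 | 1 1 2⟩,  ⟨4 | 0⟩,  ⟨4 | 1⟩,  ⟨4 | 2⟩,  ⟨5 | 1⟩ ×2 }


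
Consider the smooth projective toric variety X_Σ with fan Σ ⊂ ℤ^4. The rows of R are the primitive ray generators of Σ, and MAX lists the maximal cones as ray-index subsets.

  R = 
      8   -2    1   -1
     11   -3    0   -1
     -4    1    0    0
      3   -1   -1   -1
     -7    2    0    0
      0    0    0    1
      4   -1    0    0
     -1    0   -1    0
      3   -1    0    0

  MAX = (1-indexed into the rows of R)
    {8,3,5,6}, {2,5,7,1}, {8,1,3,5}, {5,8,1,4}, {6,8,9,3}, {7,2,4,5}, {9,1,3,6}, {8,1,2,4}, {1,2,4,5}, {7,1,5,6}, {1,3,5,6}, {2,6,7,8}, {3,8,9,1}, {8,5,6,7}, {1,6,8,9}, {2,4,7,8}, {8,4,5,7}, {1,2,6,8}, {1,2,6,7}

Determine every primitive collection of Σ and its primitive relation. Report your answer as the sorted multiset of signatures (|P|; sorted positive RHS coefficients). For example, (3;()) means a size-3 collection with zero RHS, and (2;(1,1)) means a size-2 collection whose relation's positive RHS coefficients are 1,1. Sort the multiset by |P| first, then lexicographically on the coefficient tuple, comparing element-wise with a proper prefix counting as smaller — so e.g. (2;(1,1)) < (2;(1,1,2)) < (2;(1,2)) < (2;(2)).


Primitive collections (14):

  {3,7}:  v_{3} + v_{7} = 0 ; sig = (2;())
  {5,9}:  v_{5} + v_{9} = v_{3} ; sig = (2;(1))
  {2,3}:  v_{2} + v_{3} = v_{1} + v_{8} ; sig = (2;(1,1))
  {4,6}:  v_{4} + v_{6} = v_{7} + v_{8} ; sig = (2;(1,1))
  {7,9}:  v_{7} + v_{9} = v_{1} + v_{6} + v_{8} ; sig = (2;(1,1,1))
  {3,4}:  v_{3} + v_{4} = v_{1} + v_{5} + 2·v_{8} ; sig = (2;(1,1,2))
  {4,9}:  v_{4} + v_{9} = v_{1} + 2·v_{8} ; sig = (2;(1,2))
  {2,9}:  v_{2} + v_{9} = 2·v_{1} + v_{6} + 2·v_{8} ; sig = (2;(1,2,2))
  {1,7,8}:  v_{1} + v_{7} + v_{8} = v_{2} ; sig = (3;(1))
  {2,5,6}:  v_{2} + v_{5} + v_{6} = v_{7} ; sig = (3;(1))
  {2,5,8}:  v_{2} + v_{5} + v_{8} = v_{4} ; sig = (3;(1))
  {1,4,7}:  v_{1} + v_{4} + v_{7} = 2·v_{2} + v_{5} ; sig = (3;(1,2))
  {1,5,6,8}:  v_{1} + v_{5} + v_{6} + v_{8} = 0 ; sig = (4;())
  {1,3,6,8}:  v_{1} + v_{3} + v_{6} + v_{8} = v_{9} ; sig = (4;(1))

Signatures (|P|; sorted positive RHS coefficients), sorted:
[(2;()), (2;(1)), (2;(1,1)), (2;(1,1)), (2;(1,1,1)), (2;(1,1,2)), (2;(1,2)), (2;(1,2,2)), (3;(1)), (3;(1)), (3;(1)), (3;(1,2)), (4;()), (4;(1))]


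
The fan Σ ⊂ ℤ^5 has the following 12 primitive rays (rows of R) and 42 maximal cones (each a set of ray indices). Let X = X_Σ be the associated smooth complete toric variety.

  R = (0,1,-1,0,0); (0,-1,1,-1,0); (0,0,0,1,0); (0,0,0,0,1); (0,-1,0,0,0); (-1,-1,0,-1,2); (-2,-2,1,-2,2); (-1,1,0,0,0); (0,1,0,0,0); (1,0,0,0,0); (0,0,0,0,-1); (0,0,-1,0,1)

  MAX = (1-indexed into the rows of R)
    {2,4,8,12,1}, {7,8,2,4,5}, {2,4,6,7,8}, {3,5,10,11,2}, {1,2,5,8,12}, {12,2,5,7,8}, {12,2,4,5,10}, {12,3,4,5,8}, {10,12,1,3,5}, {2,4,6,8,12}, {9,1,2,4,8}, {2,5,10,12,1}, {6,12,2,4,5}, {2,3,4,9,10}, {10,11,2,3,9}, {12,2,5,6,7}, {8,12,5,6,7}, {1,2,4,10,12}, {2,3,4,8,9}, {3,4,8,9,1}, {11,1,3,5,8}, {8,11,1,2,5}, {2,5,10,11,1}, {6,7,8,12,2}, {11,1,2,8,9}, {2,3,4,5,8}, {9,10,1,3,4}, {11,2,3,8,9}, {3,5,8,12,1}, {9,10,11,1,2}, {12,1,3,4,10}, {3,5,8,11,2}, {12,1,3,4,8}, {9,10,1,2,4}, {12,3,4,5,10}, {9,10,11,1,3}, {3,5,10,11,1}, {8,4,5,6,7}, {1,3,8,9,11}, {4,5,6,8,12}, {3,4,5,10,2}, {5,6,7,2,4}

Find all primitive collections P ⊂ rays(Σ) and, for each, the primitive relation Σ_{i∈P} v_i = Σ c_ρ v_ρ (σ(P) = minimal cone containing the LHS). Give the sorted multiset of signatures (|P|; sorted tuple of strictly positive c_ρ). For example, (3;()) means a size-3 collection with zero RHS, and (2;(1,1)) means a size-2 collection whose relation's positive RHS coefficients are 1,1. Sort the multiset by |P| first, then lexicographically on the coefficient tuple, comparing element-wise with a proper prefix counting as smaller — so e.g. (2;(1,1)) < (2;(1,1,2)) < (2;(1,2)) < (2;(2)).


21 collections generate NE(X_Σ); each relation:

  • {4,11}:  v_{4} + v_{11} = 0  ⟹  sig = (2;())
  • {5,9}:  v_{5} + v_{9} = 0  ⟹  sig = (2;())
  • {8,10}:  v_{8} + v_{10} = v_{9}  ⟹  sig = (2;(1))
  • {7,10}:  v_{7} + v_{10} = v_{2} + v_{6}  ⟹  sig = (2;(1,1))
  • {9,12}:  v_{9} + v_{12} = v_{1} + v_{4}  ⟹  sig = (2;(1,1))
  • {11,12}:  v_{11} + v_{12} = v_{1} + v_{5}  ⟹  sig = (2;(1,1))
  • {6,10}:  v_{6} + v_{10} = v_{2} + v_{4} + v_{12}  ⟹  sig = (2;(1,1,1))
  • {7,9}:  v_{7} + v_{9} = v_{2} + v_{6} + v_{8}  ⟹  sig = (2;(1,1,1))
  • {6,9}:  v_{6} + v_{9} = v_{2} + v_{4} + v_{8} + v_{12}  ⟹  sig = (2;(1,1,1,1))
  • {6,11}:  v_{6} + v_{11} = v_{2} + v_{5} + v_{8} + v_{12}  ⟹  sig = (2;(1,1,1,1))
  • {1,6}:  v_{1} + v_{6} = v_{2} + v_{8} + 2·v_{12}  ⟹  sig = (2;(1,1,2))
  • {3,6}:  v_{3} + v_{6} = 2·v_{4} + 2·v_{5} + v_{8}  ⟹  sig = (2;(1,2,2))
  • {1,7}:  v_{1} + v_{7} = 2·v_{2} + v_{5} + 2·v_{8} + 2·v_{12}  ⟹  sig = (2;(1,2,2,2))
  • {7,11}:  v_{7} + v_{11} = 2·v_{2} + 2·v_{5} + 2·v_{8} + v_{12}  ⟹  sig = (2;(1,2,2,2))
  • {3,7}:  v_{3} + v_{7} = v_{2} + 2·v_{4} + 3·v_{5} + 2·v_{8}  ⟹  sig = (2;(1,2,2,3))
  • {1,2,3}:  v_{1} + v_{2} + v_{3} = 0  ⟹  sig = (3;())
  • {1,4,5}:  v_{1} + v_{4} + v_{5} = v_{12}  ⟹  sig = (3;(1))
  • {2,3,12}:  v_{2} + v_{3} + v_{12} = v_{4} + v_{5}  ⟹  sig = (3;(1,1))
  • {4,7,12}:  v_{4} + v_{7} + v_{12} = 2·v_{6}  ⟹  sig = (3;(2))
  • {2,5,6,8}:  v_{2} + v_{5} + v_{6} + v_{8} = v_{7}  ⟹  sig = (4;(1))
  • {2,4,5,8,12}:  v_{2} + v_{4} + v_{5} + v_{8} + v_{12} = v_{6}  ⟹  sig = (5;(1))

Hence PRS(X_Σ) =
    (2;())
    (2;())
    (2;(1))
    (2;(1,1))
    (2;(1,1))
    (2;(1,1))
    (2;(1,1,1))
    (2;(1,1,1))
    (2;(1,1,1,1))
    (2;(1,1,1,1))
    (2;(1,1,2))
    (2;(1,2,2))
    (2;(1,2,2,2))
    (2;(1,2,2,2))
    (2;(1,2,2,3))
    (3;())
    (3;(1))
    (3;(1,1))
    (3;(2))
    (4;(1))
    (5;(1))


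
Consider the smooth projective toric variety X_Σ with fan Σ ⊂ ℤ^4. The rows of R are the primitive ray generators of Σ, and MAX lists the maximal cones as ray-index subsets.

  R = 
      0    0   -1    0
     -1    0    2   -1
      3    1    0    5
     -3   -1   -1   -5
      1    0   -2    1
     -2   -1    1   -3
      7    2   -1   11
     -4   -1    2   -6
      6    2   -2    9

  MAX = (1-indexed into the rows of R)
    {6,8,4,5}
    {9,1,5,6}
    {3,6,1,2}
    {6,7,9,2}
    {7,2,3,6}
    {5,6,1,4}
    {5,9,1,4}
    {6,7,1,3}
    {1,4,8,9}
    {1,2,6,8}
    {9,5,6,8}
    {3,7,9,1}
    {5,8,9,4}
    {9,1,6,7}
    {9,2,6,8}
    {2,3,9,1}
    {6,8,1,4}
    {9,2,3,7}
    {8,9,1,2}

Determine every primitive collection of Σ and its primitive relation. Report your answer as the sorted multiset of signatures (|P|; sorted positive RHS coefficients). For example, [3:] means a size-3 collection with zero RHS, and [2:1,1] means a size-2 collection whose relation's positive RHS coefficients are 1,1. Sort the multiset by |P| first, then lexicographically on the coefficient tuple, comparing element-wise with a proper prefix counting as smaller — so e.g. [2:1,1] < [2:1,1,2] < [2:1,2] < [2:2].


|primitive collections| = 14. Relations:

  P={2,5}:  v_{2} + v_{5} = 0  so sig = [2:]
  P={3,4}:  v_{3} + v_{4} = v_{1}  so sig = [2:1]
  P={3,8}:  v_{3} + v_{8} = v_{2}  so sig = [2:1]
  P={2,4}:  v_{2} + v_{4} = v_{1} + v_{8}  so sig = [2:1,1]
  P={3,5}:  v_{3} + v_{5} = v_{1} + v_{6} + v_{9}  so sig = [2:1,1,1]
  P={4,7}:  v_{4} + v_{7} = v_{1} + v_{6} + v_{9}  so sig = [2:1,1,1]
  P={7,8}:  v_{7} + v_{8} = v_{2} + v_{6} + v_{9}  so sig = [2:1,1,1]
  P={5,7}:  v_{5} + v_{7} = v_{1} + 2·v_{6} + 2·v_{9}  so sig = [2:1,2,2]
  P={1,5,8}:  v_{1} + v_{5} + v_{8} = v_{4}  so sig = [3:1]
  P={3,6,9}:  v_{3} + v_{6} + v_{9} = v_{7}  so sig = [3:1]
  P={4,6,9}:  v_{4} + v_{6} + v_{9} = v_{5}  so sig = [3:1]
  P={1,2,7}:  v_{1} + v_{2} + v_{7} = 2·v_{3}  so sig = [3:2]
  P={1,6,8,9}:  v_{1} + v_{6} + v_{8} + v_{9} = 0  so sig = [4:]
  P={1,2,6,9}:  v_{1} + v_{2} + v_{6} + v_{9} = v_{3}  so sig = [4:1]

so the primitive-relation signature multiset is
    |P|=2: 8 collections, coeffs (), (1), (1), (1,1), (1,1,1), (1,1,1), (1,1,1), (1,2,2)
    |P|=3: 4 collections, coeffs (1), (1), (1), (2)
    |P|=4: 2 collections, coeffs (), (1)


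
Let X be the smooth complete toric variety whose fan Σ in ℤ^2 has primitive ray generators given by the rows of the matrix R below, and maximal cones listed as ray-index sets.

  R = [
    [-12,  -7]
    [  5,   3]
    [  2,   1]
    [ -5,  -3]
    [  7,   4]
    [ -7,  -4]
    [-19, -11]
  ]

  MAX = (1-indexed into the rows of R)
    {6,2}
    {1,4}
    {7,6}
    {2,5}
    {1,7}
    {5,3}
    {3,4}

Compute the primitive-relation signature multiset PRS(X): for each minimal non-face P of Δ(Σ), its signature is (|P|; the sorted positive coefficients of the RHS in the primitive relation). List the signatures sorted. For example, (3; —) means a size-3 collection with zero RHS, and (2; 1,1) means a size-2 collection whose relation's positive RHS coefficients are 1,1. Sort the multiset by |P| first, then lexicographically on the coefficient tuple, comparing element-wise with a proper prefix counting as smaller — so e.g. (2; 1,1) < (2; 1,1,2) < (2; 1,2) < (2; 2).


|primitive collections| = 14. Relations:

  • {2,4}:  v_{2} + v_{4} = 0  so sig = (2; —)
  • {5,6}:  v_{5} + v_{6} = 0  so sig = (2; —)
  • {1,2}:  v_{1} + v_{2} = v_{6}  so sig = (2; 1)
  • {1,5}:  v_{1} + v_{5} = v_{4}  so sig = (2; 1)
  • {1,6}:  v_{1} + v_{6} = v_{7}  so sig = (2; 1)
  • {2,3}:  v_{2} + v_{3} = v_{5}  so sig = (2; 1)
  • {3,6}:  v_{3} + v_{6} = v_{4}  so sig = (2; 1)
  • {4,5}:  v_{4} + v_{5} = v_{3}  so sig = (2; 1)
  • {4,6}:  v_{4} + v_{6} = v_{1}  so sig = (2; 1)
  • {5,7}:  v_{5} + v_{7} = v_{1}  so sig = (2; 1)
  • {3,7}:  v_{3} + v_{7} = v_{1} + v_{4}  so sig = (2; 1,1)
  • {1,3}:  v_{1} + v_{3} = 2·v_{4}  so sig = (2; 2)
  • {2,7}:  v_{2} + v_{7} = 2·v_{6}  so sig = (2; 2)
  • {4,7}:  v_{4} + v_{7} = 2·v_{1}  so sig = (2; 2)

Hence PRS(X_Σ) =
    (2; —)
    (2; —)
    (2; 1)
    (2; 1)
    (2; 1)
    (2; 1)
    (2; 1)
    (2; 1)
    (2; 1)
    (2; 1)
    (2; 1,1)
    (2; 2)
    (2; 2)
    (2; 2)


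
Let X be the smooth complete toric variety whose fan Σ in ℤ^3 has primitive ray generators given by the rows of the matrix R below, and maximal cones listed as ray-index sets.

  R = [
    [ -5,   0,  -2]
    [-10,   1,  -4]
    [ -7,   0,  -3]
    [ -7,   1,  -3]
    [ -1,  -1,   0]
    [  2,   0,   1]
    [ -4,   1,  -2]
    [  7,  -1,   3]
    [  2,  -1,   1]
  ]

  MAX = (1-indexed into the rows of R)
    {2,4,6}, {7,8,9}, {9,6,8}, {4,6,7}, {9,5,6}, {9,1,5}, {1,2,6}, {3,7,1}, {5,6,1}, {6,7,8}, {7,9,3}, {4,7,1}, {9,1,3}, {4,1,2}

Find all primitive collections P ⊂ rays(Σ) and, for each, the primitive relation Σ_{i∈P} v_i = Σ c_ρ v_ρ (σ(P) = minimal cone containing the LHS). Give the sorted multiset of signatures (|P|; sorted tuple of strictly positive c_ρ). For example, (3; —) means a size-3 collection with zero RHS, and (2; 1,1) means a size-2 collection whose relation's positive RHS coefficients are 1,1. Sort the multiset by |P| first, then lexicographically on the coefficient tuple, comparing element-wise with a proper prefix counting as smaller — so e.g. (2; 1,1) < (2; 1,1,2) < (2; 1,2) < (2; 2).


20 minimal non-faces of Δ(Σ) (on 9 rays):

  {4,8}:  v_{4} + v_{8} = 0  so sig = (2; —)
  {1,8}:  v_{1} + v_{8} = v_{9}  so sig = (2; 1)
  {3,6}:  v_{3} + v_{6} = v_{1}  so sig = (2; 1)
  {4,9}:  v_{4} + v_{9} = v_{1}  so sig = (2; 1)
  {5,7}:  v_{5} + v_{7} = v_{1}  so sig = (2; 1)
  {2,8}:  v_{2} + v_{8} = v_{1} + v_{6}  so sig = (2; 1,1)
  {2,3}:  v_{2} + v_{3} = 2·v_{1} + v_{4}  so sig = (2; 1,2)
  {2,9}:  v_{2} + v_{9} = 2·v_{1} + v_{6}  so sig = (2; 1,2)
  {3,4}:  v_{3} + v_{4} = 2·v_{1} + v_{7}  so sig = (2; 1,2)
  {3,5}:  v_{3} + v_{5} = 2·v_{1} + v_{9}  so sig = (2; 1,2)
  {3,8}:  v_{3} + v_{8} = v_{7} + 2·v_{9}  so sig = (2; 1,2)
  {4,5}:  v_{4} + v_{5} = 2·v_{1} + v_{6}  so sig = (2; 1,2)
  {5,8}:  v_{5} + v_{8} = v_{6} + 2·v_{9}  so sig = (2; 1,2)
  {2,7}:  v_{2} + v_{7} = 2·v_{4}  so sig = (2; 2)
  {2,5}:  v_{2} + v_{5} = 3·v_{1} + 2·v_{6}  so sig = (2; 2,3)
  {6,7,9}:  v_{6} + v_{7} + v_{9} = 0  so sig = (3; —)
  {1,4,6}:  v_{1} + v_{4} + v_{6} = v_{2}  so sig = (3; 1)
  {1,6,7}:  v_{1} + v_{6} + v_{7} = v_{4}  so sig = (3; 1)
  {1,6,9}:  v_{1} + v_{6} + v_{9} = v_{5}  so sig = (3; 1)
  {1,7,9}:  v_{1} + v_{7} + v_{9} = v_{3}  so sig = (3; 1)

Signatures (|P|; sorted positive RHS coefficients), sorted:
    |P|=2: 15 collections, coeffs (), (1), (1), (1), (1), (1,1), (1,2), (1,2), (1,2), (1,2), (1,2), (1,2), (1,2), (2), (2,3)
    |P|=3: 5 collections, coeffs (), (1), (1), (1), (1)


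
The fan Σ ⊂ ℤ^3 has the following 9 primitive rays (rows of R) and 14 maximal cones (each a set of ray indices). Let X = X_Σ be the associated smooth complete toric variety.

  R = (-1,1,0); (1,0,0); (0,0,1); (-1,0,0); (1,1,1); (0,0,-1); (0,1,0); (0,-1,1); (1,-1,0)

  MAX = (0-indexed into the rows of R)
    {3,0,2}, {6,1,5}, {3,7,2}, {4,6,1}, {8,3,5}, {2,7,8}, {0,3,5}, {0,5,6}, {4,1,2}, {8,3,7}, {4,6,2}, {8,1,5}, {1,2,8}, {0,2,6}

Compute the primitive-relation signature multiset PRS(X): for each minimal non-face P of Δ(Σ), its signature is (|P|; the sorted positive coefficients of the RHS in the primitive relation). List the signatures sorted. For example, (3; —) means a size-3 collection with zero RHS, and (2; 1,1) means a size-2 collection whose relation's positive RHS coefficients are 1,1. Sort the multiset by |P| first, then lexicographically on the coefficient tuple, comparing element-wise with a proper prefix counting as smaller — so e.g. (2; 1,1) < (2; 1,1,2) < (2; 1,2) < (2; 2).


17 collections generate NE(X_Σ); each relation:

  P={0,8}:  v_{0} + v_{8} = 0  ⟹  sig = (2; —)
  P={1,3}:  v_{1} + v_{3} = 0  ⟹  sig = (2; —)
  P={2,5}:  v_{2} + v_{5} = 0  ⟹  sig = (2; —)
  P={0,1}:  v_{0} + v_{1} = v_{6}  ⟹  sig = (2; 1)
  P={3,6}:  v_{3} + v_{6} = v_{0}  ⟹  sig = (2; 1)
  P={6,7}:  v_{6} + v_{7} = v_{2}  ⟹  sig = (2; 1)
  P={6,8}:  v_{6} + v_{8} = v_{1}  ⟹  sig = (2; 1)
  P={0,7}:  v_{0} + v_{7} = v_{2} + v_{3}  ⟹  sig = (2; 1,1)
  P={1,7}:  v_{1} + v_{7} = v_{2} + v_{8}  ⟹  sig = (2; 1,1)
  P={3,4}:  v_{3} + v_{4} = v_{2} + v_{6}  ⟹  sig = (2; 1,1)
  P={4,5}:  v_{4} + v_{5} = v_{1} + v_{6}  ⟹  sig = (2; 1,1)
  P={5,7}:  v_{5} + v_{7} = v_{3} + v_{8}  ⟹  sig = (2; 1,1)
  P={0,4}:  v_{0} + v_{4} = v_{2} + 2·v_{6}  ⟹  sig = (2; 1,2)
  P={4,7}:  v_{4} + v_{7} = v_{1} + 2·v_{2}  ⟹  sig = (2; 1,2)
  P={4,8}:  v_{4} + v_{8} = 2·v_{1} + v_{2}  ⟹  sig = (2; 1,2)
  P={1,2,6}:  v_{1} + v_{2} + v_{6} = v_{4}  ⟹  sig = (3; 1)
  P={2,3,8}:  v_{2} + v_{3} + v_{8} = v_{7}  ⟹  sig = (3; 1)

Hence PRS(X_Σ) =
{ (2; —) ×3,  (2; 1) ×4,  (2; 1,1) ×5,  (2; 1,2) ×3,  (3; 1) ×2 }


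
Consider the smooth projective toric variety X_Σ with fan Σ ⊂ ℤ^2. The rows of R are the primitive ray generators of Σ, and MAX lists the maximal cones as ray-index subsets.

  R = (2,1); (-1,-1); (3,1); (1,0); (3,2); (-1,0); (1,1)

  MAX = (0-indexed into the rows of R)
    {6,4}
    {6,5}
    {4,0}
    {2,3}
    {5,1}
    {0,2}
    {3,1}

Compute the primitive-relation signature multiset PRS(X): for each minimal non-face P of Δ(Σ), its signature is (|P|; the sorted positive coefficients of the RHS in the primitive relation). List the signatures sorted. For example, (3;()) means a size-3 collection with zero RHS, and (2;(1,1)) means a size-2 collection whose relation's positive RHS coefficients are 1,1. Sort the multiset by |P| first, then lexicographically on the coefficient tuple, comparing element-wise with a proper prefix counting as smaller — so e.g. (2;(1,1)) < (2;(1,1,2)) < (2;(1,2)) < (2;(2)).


Minimal non-faces — 14 found among 7 rays, 7 max cones:

  P = {1,6}:  v_{1} + v_{6} = 0 ; sig = (2;())
  P = {3,5}:  v_{3} + v_{5} = 0 ; sig = (2;())
  P = {0,1}:  v_{0} + v_{1} = v_{3} ; sig = (2;(1))
  P = {0,3}:  v_{0} + v_{3} = v_{2} ; sig = (2;(1))
  P = {0,5}:  v_{0} + v_{5} = v_{6} ; sig = (2;(1))
  P = {0,6}:  v_{0} + v_{6} = v_{4} ; sig = (2;(1))
  P = {1,4}:  v_{1} + v_{4} = v_{0} ; sig = (2;(1))
  P = {2,5}:  v_{2} + v_{5} = v_{0} ; sig = (2;(1))
  P = {3,6}:  v_{3} + v_{6} = v_{0} ; sig = (2;(1))
  P = {1,2}:  v_{1} + v_{2} = 2·v_{3} ; sig = (2;(2))
  P = {2,6}:  v_{2} + v_{6} = 2·v_{0} ; sig = (2;(2))
  P = {3,4}:  v_{3} + v_{4} = 2·v_{0} ; sig = (2;(2))
  P = {4,5}:  v_{4} + v_{5} = 2·v_{6} ; sig = (2;(2))
  P = {2,4}:  v_{2} + v_{4} = 3·v_{0} ; sig = (2;(3))

Sorted signature multiset PRS(X):
{ (2;()) ×2,  (2;(1)) ×7,  (2;(2)) ×4,  (2;(3)) }


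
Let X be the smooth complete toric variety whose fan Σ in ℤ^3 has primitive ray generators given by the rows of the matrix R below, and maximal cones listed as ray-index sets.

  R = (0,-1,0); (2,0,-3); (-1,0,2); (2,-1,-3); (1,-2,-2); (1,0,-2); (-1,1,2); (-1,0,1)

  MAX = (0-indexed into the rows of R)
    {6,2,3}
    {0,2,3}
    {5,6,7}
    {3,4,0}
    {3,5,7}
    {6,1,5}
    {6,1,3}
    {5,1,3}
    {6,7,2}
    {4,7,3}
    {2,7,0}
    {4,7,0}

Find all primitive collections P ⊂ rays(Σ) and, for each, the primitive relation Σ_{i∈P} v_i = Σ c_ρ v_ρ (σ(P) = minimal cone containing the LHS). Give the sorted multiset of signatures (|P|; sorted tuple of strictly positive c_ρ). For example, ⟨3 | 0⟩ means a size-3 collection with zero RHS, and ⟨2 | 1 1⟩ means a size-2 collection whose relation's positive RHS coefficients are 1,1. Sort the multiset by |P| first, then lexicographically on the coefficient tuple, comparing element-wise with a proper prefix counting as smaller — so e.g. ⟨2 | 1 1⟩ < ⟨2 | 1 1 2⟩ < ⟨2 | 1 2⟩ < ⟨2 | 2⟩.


Minimal non-faces — 14 found among 8 rays, 12 max cones:

  P={2,5}:  v_{2} + v_{5} = 0  so sig = ⟨2 | 0⟩
  P={0,1}:  v_{0} + v_{1} = v_{3}  so sig = ⟨2 | 1⟩
  P={0,6}:  v_{0} + v_{6} = v_{2}  so sig = ⟨2 | 1⟩
  P={1,7}:  v_{1} + v_{7} = v_{5}  so sig = ⟨2 | 1⟩
  P={4,6}:  v_{4} + v_{6} = v_{0}  so sig = ⟨2 | 1⟩
  P={0,5}:  v_{0} + v_{5} = v_{3} + v_{7}  so sig = ⟨2 | 1 1⟩
  P={1,2}:  v_{1} + v_{2} = v_{3} + v_{6}  so sig = ⟨2 | 1 1⟩
  P={1,4}:  v_{1} + v_{4} = 2·v_{3} + v_{7}  so sig = ⟨2 | 1 2⟩
  P={2,4}:  v_{2} + v_{4} = 2·v_{0}  so sig = ⟨2 | 2⟩
  P={4,5}:  v_{4} + v_{5} = 2·v_{3} + 2·v_{7}  so sig = ⟨2 | 2 2⟩
  P={3,6,7}:  v_{3} + v_{6} + v_{7} = 0  so sig = ⟨3 | 0⟩
  P={0,3,7}:  v_{0} + v_{3} + v_{7} = v_{4}  so sig = ⟨3 | 1⟩
  P={2,3,7}:  v_{2} + v_{3} + v_{7} = v_{0}  so sig = ⟨3 | 1⟩
  P={3,5,6}:  v_{3} + v_{5} + v_{6} = v_{1}  so sig = ⟨3 | 1⟩

Sorted signature multiset PRS(X):
    ⟨2 | 0⟩
    ⟨2 | 1⟩
    ⟨2 | 1⟩
    ⟨2 | 1⟩
    ⟨2 | 1⟩
    ⟨2 | 1 1⟩
    ⟨2 | 1 1⟩
    ⟨2 | 1 2⟩
    ⟨2 | 2⟩
    ⟨2 | 2 2⟩
    ⟨3 | 0⟩
    ⟨3 | 1⟩
    ⟨3 | 1⟩
    ⟨3 | 1⟩


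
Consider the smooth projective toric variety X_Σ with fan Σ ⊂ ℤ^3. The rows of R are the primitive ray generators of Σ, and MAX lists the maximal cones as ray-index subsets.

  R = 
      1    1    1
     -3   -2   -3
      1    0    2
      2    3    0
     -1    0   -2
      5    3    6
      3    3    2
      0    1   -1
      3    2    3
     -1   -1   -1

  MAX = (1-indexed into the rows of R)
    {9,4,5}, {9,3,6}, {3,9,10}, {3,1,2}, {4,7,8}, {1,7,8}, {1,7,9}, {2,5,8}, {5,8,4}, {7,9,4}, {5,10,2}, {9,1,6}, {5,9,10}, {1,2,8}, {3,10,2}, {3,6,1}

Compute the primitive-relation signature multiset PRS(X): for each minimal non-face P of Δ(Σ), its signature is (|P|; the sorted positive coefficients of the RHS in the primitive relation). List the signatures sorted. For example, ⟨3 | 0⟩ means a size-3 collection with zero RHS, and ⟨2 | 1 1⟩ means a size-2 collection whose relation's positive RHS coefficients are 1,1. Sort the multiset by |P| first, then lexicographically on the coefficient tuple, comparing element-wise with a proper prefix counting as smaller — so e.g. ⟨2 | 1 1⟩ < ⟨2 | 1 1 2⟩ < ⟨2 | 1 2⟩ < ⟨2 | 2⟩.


Δ(Σ) — 10 vertices, 22 min non-faces:

  {1,10}:  v_{1} + v_{10} = 0  ⇒ sig = ⟨2 | 0⟩
  {2,9}:  v_{2} + v_{9} = 0  ⇒ sig = ⟨2 | 0⟩
  {3,5}:  v_{3} + v_{5} = 0  ⇒ sig = ⟨2 | 0⟩
  {1,5}:  v_{1} + v_{5} = v_{8}  ⇒ sig = ⟨2 | 1⟩
  {2,7}:  v_{2} + v_{7} = v_{8}  ⇒ sig = ⟨2 | 1⟩
  {3,4}:  v_{3} + v_{4} = v_{7}  ⇒ sig = ⟨2 | 1⟩
  {3,8}:  v_{3} + v_{8} = v_{1}  ⇒ sig = ⟨2 | 1⟩
  {5,7}:  v_{5} + v_{7} = v_{4}  ⇒ sig = ⟨2 | 1⟩
  {8,9}:  v_{8} + v_{9} = v_{7}  ⇒ sig = ⟨2 | 1⟩
  {8,10}:  v_{8} + v_{10} = v_{5}  ⇒ sig = ⟨2 | 1⟩
  {1,4}:  v_{1} + v_{4} = v_{7} + v_{8}  ⇒ sig = ⟨2 | 1 1⟩
  {2,4}:  v_{2} + v_{4} = v_{5} + v_{8}  ⇒ sig = ⟨2 | 1 1⟩
  {2,6}:  v_{2} + v_{6} = v_{1} + v_{3}  ⇒ sig = ⟨2 | 1 1⟩
  {3,7}:  v_{3} + v_{7} = v_{1} + v_{9}  ⇒ sig = ⟨2 | 1 1⟩
  {5,6}:  v_{5} + v_{6} = v_{1} + v_{9}  ⇒ sig = ⟨2 | 1 1⟩
  {6,10}:  v_{6} + v_{10} = v_{3} + v_{9}  ⇒ sig = ⟨2 | 1 1⟩
  {7,10}:  v_{7} + v_{10} = v_{5} + v_{9}  ⇒ sig = ⟨2 | 1 1⟩
  {4,6}:  v_{4} + v_{6} = v_{1} + v_{7} + v_{9}  ⇒ sig = ⟨2 | 1 1 1⟩
  {4,10}:  v_{4} + v_{10} = 2·v_{5} + v_{9}  ⇒ sig = ⟨2 | 1 2⟩
  {6,8}:  v_{6} + v_{8} = 2·v_{1} + v_{9}  ⇒ sig = ⟨2 | 1 2⟩
  {6,7}:  v_{6} + v_{7} = 2·v_{1} + 2·v_{9}  ⇒ sig = ⟨2 | 2 2⟩
  {1,3,9}:  v_{1} + v_{3} + v_{9} = v_{6}  ⇒ sig = ⟨3 | 1⟩

Signatures (|P|; sorted positive RHS coefficients), sorted:
    ⟨2 | 0⟩
    ⟨2 | 0⟩
    ⟨2 | 0⟩
    ⟨2 | 1⟩
    ⟨2 | 1⟩
    ⟨2 | 1⟩
    ⟨2 | 1⟩
    ⟨2 | 1⟩
    ⟨2 | 1⟩
    ⟨2 | 1⟩
    ⟨2 | 1 1⟩
    ⟨2 | 1 1⟩
    ⟨2 | 1 1⟩
    ⟨2 | 1 1⟩
    ⟨2 | 1 1⟩
    ⟨2 | 1 1⟩
    ⟨2 | 1 1⟩
    ⟨2 | 1 1 1⟩
    ⟨2 | 1 2⟩
    ⟨2 | 1 2⟩
    ⟨2 | 2 2⟩
    ⟨3 | 1⟩


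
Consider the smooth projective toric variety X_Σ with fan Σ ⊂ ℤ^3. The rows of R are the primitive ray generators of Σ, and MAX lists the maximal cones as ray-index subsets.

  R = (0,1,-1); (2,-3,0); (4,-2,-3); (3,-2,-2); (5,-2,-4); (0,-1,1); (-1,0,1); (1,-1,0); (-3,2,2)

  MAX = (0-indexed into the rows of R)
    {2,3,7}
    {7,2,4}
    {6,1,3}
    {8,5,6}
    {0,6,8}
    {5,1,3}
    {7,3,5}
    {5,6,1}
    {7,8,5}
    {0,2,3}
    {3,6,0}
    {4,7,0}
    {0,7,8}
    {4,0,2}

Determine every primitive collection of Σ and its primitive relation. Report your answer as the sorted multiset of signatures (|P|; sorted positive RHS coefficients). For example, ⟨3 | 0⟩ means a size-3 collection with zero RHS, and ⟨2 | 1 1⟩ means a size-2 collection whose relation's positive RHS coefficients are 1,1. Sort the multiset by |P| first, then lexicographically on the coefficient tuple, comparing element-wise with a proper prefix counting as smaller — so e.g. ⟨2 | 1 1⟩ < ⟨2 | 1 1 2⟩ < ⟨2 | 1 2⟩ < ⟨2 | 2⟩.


Σ has 18 primitive collections:

  P={0,5}:  v_{0} + v_{5} = 0  so sig = ⟨2 | 0⟩
  P={3,8}:  v_{3} + v_{8} = 0  so sig = ⟨2 | 0⟩
  P={2,6}:  v_{2} + v_{6} = v_{3}  so sig = ⟨2 | 1⟩
  P={4,6}:  v_{4} + v_{6} = v_{2}  so sig = ⟨2 | 1⟩
  P={6,7}:  v_{6} + v_{7} = v_{5}  so sig = ⟨2 | 1⟩
  P={0,1}:  v_{0} + v_{1} = v_{3} + v_{6}  so sig = ⟨2 | 1 1⟩
  P={1,8}:  v_{1} + v_{8} = v_{5} + v_{6}  so sig = ⟨2 | 1 1⟩
  P={2,5}:  v_{2} + v_{5} = v_{3} + v_{7}  so sig = ⟨2 | 1 1⟩
  P={2,8}:  v_{2} + v_{8} = v_{0} + v_{7}  so sig = ⟨2 | 1 1⟩
  P={4,5}:  v_{4} + v_{5} = v_{2} + v_{7}  so sig = ⟨2 | 1 1⟩
  P={1,2}:  v_{1} + v_{2} = 2·v_{3} + v_{5}  so sig = ⟨2 | 1 2⟩
  P={1,4}:  v_{1} + v_{4} = 2·v_{3} + v_{7}  so sig = ⟨2 | 1 2⟩
  P={1,7}:  v_{1} + v_{7} = v_{3} + 2·v_{5}  so sig = ⟨2 | 1 2⟩
  P={3,4}:  v_{3} + v_{4} = 2·v_{2}  so sig = ⟨2 | 2⟩
  P={4,8}:  v_{4} + v_{8} = 2·v_{0} + 2·v_{7}  so sig = ⟨2 | 2 2⟩
  P={0,2,7}:  v_{0} + v_{2} + v_{7} = v_{4}  so sig = ⟨3 | 1⟩
  P={0,3,7}:  v_{0} + v_{3} + v_{7} = v_{2}  so sig = ⟨3 | 1⟩
  P={3,5,6}:  v_{3} + v_{5} + v_{6} = v_{1}  so sig = ⟨3 | 1⟩

Signatures (|P|; sorted positive RHS coefficients), sorted:
[⟨2 | 0⟩, ⟨2 | 0⟩, ⟨2 | 1⟩, ⟨2 | 1⟩, ⟨2 | 1⟩, ⟨2 | 1 1⟩, ⟨2 | 1 1⟩, ⟨2 | 1 1⟩, ⟨2 | 1 1⟩, ⟨2 | 1 1⟩, ⟨2 | 1 2⟩, ⟨2 | 1 2⟩, ⟨2 | 1 2⟩, ⟨2 | 2⟩, ⟨2 | 2 2⟩, ⟨3 | 1⟩, ⟨3 | 1⟩, ⟨3 | 1⟩]


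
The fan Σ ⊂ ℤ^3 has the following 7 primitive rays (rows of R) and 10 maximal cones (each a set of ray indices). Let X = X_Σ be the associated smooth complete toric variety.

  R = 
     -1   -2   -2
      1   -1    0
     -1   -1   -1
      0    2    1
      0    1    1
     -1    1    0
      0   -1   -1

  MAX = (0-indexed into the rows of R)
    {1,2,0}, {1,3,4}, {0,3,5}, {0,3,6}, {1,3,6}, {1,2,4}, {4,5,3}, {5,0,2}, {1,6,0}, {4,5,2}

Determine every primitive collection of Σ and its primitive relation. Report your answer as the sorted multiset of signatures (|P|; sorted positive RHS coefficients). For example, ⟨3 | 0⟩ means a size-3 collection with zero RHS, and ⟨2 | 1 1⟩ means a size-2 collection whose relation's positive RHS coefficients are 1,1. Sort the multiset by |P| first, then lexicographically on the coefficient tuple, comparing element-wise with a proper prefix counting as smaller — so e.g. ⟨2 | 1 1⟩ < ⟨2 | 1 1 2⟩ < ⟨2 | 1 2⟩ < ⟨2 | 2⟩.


7 collections generate NE(X_Σ); each relation:

  {1,5}:  v_{1} + v_{5} = 0 ; sig = ⟨2 | 0⟩
  {4,6}:  v_{4} + v_{6} = 0 ; sig = ⟨2 | 0⟩
  {0,4}:  v_{0} + v_{4} = v_{2} ; sig = ⟨2 | 1⟩
  {2,3}:  v_{2} + v_{3} = v_{5} ; sig = ⟨2 | 1⟩
  {2,6}:  v_{2} + v_{6} = v_{0} ; sig = ⟨2 | 1⟩
  {5,6}:  v_{5} + v_{6} = v_{0} + v_{3} ; sig = ⟨2 | 1 1⟩
  {0,1,3}:  v_{0} + v_{1} + v_{3} = v_{6} ; sig = ⟨3 | 1⟩

so the primitive-relation signature multiset is
[⟨2 | 0⟩, ⟨2 | 0⟩, ⟨2 | 1⟩, ⟨2 | 1⟩, ⟨2 | 1⟩, ⟨2 | 1 1⟩, ⟨3 | 1⟩]


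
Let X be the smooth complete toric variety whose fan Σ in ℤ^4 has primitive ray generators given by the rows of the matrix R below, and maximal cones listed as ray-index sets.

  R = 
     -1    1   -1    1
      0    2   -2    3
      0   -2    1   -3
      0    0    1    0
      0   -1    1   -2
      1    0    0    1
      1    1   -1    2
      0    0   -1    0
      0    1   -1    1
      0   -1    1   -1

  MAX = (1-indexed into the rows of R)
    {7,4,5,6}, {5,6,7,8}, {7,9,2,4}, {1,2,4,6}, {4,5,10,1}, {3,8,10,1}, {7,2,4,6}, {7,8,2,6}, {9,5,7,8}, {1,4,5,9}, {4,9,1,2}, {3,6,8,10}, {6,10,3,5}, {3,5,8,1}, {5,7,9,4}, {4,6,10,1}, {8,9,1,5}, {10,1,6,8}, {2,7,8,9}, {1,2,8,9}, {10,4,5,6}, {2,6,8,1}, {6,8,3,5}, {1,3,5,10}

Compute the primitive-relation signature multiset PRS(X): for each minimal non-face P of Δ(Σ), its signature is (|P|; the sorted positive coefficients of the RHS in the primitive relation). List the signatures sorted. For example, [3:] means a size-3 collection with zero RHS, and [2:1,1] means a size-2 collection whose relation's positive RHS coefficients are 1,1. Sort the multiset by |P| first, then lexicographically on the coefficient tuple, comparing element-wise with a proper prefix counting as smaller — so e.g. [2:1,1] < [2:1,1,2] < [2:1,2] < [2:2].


Minimal non-faces — 14 found among 10 rays, 24 max cones:

  P={4,8}:  v_{4} + v_{8} = 0  ⟹  sig = [2:]
  P={9,10}:  v_{9} + v_{10} = 0  ⟹  sig = [2:]
  P={1,7}:  v_{1} + v_{7} = v_{2}  ⟹  sig = [2:1]
  P={2,3}:  v_{2} + v_{3} = v_{8}  ⟹  sig = [2:1]
  P={2,5}:  v_{2} + v_{5} = v_{9}  ⟹  sig = [2:1]
  P={6,9}:  v_{6} + v_{9} = v_{7}  ⟹  sig = [2:1]
  P={7,10}:  v_{7} + v_{10} = v_{6}  ⟹  sig = [2:1]
  P={2,10}:  v_{2} + v_{10} = v_{1} + v_{6}  ⟹  sig = [2:1,1]
  P={3,4}:  v_{3} + v_{4} = v_{5} + v_{10}  ⟹  sig = [2:1,1]
  P={3,9}:  v_{3} + v_{9} = v_{5} + v_{8}  ⟹  sig = [2:1,1]
  P={3,7}:  v_{3} + v_{7} = v_{5} + v_{6} + v_{8}  ⟹  sig = [2:1,1,1]
  P={1,5,6}:  v_{1} + v_{5} + v_{6} = 0  ⟹  sig = [3:]
  P={5,8,10}:  v_{5} + v_{8} + v_{10} = v_{3}  ⟹  sig = [3:1]
  P={1,3,6}:  v_{1} + v_{3} + v_{6} = v_{8} + v_{10}  ⟹  sig = [3:1,1]

so the primitive-relation signature multiset is
{ [2:] ×2,  [2:1] ×5,  [2:1,1] ×3,  [2:1,1,1],  [3:],  [3:1],  [3:1,1] }


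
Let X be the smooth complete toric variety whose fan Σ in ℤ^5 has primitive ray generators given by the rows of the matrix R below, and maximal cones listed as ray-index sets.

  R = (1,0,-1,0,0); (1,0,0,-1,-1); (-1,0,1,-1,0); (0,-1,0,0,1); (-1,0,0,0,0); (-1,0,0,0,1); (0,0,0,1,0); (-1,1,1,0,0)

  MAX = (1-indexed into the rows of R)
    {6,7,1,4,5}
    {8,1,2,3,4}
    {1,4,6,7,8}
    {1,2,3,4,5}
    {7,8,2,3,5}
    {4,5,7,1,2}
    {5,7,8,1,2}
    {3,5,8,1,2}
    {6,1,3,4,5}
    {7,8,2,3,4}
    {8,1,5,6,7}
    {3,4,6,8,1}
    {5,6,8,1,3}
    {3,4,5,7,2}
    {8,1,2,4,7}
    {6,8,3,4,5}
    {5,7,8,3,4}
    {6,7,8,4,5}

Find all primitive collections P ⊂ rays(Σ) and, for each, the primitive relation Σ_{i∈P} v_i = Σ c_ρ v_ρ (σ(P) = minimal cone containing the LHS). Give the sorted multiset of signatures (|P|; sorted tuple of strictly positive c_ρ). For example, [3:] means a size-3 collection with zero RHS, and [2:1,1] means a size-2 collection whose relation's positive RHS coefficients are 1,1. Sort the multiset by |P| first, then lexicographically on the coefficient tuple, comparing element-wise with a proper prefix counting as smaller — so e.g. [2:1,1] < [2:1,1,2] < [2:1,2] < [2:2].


Primitive collections (5):

  P = {2,6}:  v_{2} + v_{6} = v_{1} + v_{3}  so sig = [2:1,1]
  P = {1,3,7}:  v_{1} + v_{3} + v_{7} = 0  so sig = [3:]
  P = {3,6,7}:  v_{3} + v_{6} + v_{7} = v_{4} + v_{5} + v_{8}  so sig = [3:1,1,1]
  P = {1,4,5,8}:  v_{1} + v_{4} + v_{5} + v_{8} = v_{6}  so sig = [4:1]
  P = {2,4,5,8}:  v_{2} + v_{4} + v_{5} + v_{8} = v_{3}  so sig = [4:1]

Sorted signature multiset PRS(X):
    [2:1,1]
    [3:]
    [3:1,1,1]
    [4:1]
    [4:1]


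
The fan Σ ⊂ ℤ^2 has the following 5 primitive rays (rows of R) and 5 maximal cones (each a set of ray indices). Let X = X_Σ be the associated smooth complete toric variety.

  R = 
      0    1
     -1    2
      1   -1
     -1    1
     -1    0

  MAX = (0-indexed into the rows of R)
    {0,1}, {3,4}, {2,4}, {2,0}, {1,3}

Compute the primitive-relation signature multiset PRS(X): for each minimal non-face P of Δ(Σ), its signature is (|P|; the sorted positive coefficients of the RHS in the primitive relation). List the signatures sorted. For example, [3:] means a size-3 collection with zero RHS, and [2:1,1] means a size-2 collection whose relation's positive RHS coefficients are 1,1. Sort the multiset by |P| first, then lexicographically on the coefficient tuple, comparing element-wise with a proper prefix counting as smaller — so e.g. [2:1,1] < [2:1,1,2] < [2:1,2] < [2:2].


Δ(Σ) — 5 vertices, 5 min non-faces:

  P = {2,3}:  v_{2} + v_{3} = 0 — sig = [2:]
  P = {0,3}:  v_{0} + v_{3} = v_{1} — sig = [2:1]
  P = {0,4}:  v_{0} + v_{4} = v_{3} — sig = [2:1]
  P = {1,2}:  v_{1} + v_{2} = v_{0} — sig = [2:1]
  P = {1,4}:  v_{1} + v_{4} = 2·v_{3} — sig = [2:2]

so the primitive-relation signature multiset is
    [2:]
    [2:1]
    [2:1]
    [2:1]
    [2:2]


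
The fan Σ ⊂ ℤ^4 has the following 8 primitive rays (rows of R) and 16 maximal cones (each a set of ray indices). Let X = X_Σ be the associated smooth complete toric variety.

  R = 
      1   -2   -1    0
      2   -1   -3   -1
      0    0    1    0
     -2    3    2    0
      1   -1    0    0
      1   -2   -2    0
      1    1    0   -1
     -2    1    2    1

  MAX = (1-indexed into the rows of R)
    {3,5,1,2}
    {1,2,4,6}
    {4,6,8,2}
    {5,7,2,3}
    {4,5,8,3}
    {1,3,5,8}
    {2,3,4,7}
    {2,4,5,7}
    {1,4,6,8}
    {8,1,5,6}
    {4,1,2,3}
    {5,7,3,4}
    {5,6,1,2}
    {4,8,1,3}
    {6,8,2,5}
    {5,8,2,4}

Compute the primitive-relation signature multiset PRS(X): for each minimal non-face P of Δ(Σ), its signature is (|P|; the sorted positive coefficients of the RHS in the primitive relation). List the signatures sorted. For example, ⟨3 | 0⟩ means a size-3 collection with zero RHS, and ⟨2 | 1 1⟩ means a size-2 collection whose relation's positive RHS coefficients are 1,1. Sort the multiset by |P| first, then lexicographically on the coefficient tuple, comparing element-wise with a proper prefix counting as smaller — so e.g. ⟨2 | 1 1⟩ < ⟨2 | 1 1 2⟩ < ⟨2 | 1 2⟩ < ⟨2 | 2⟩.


The 9 primitive collections of Σ (r=8, n=4):

  P={3,6}:  v_{3} + v_{6} = v_{1}  →  sig = ⟨2 | 1⟩
  P={6,7}:  v_{6} + v_{7} = v_{2} + v_{3}  →  sig = ⟨2 | 1 1⟩
  P={7,8}:  v_{7} + v_{8} = v_{4} + v_{5}  →  sig = ⟨2 | 1 1⟩
  P={1,7}:  v_{1} + v_{7} = v_{2} + 2·v_{3}  →  sig = ⟨2 | 1 2⟩
  P={2,3,8}:  v_{2} + v_{3} + v_{8} = 0  →  sig = ⟨3 | 0⟩
  P={4,5,6}:  v_{4} + v_{5} + v_{6} = 0  →  sig = ⟨3 | 0⟩
  P={1,2,8}:  v_{1} + v_{2} + v_{8} = v_{6}  →  sig = ⟨3 | 1⟩
  P={1,4,5}:  v_{1} + v_{4} + v_{5} = v_{3}  →  sig = ⟨3 | 1⟩
  P={2,3,4,5}:  v_{2} + v_{3} + v_{4} + v_{5} = v_{7}  →  sig = ⟨4 | 1⟩

Hence PRS(X_Σ) =
[⟨2 | 1⟩, ⟨2 | 1 1⟩, ⟨2 | 1 1⟩, ⟨2 | 1 2⟩, ⟨3 | 0⟩, ⟨3 | 0⟩, ⟨3 | 1⟩, ⟨3 | 1⟩, ⟨4 | 1⟩]


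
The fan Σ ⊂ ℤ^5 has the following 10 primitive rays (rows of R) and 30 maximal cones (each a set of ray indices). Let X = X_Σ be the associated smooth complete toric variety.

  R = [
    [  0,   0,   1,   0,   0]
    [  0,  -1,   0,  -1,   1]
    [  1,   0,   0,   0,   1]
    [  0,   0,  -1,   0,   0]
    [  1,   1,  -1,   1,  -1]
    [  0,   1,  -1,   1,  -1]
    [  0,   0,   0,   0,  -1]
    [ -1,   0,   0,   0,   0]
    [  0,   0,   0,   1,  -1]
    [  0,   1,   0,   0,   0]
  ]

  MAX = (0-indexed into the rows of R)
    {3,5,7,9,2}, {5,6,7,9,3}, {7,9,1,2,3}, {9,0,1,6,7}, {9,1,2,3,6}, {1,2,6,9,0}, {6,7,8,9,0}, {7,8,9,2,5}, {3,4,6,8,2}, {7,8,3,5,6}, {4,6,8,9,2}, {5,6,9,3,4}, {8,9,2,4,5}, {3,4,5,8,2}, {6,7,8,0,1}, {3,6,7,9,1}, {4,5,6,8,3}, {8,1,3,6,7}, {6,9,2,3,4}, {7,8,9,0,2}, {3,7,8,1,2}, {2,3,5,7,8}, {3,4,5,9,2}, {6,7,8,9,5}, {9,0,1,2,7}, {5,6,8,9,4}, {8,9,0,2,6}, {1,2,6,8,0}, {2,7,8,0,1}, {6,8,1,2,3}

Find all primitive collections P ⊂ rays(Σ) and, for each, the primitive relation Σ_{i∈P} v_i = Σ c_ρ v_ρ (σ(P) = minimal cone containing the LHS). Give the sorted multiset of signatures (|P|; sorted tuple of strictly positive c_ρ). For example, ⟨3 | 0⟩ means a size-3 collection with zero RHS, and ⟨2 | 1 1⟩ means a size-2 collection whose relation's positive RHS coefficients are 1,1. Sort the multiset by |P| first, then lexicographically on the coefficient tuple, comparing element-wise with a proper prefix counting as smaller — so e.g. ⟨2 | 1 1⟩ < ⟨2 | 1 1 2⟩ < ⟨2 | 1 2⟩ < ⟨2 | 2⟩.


Σ has 10 primitive collections:

  {0,3}:  v_{0} + v_{3} = 0 — sig = ⟨2 | 0⟩
  {1,5}:  v_{1} + v_{5} = v_{3} — sig = ⟨2 | 1⟩
  {4,7}:  v_{4} + v_{7} = v_{5} — sig = ⟨2 | 1⟩
  {0,5}:  v_{0} + v_{5} = v_{8} + v_{9} — sig = ⟨2 | 1 1⟩
  {1,4}:  v_{1} + v_{4} = v_{2} + v_{3} + v_{6} — sig = ⟨2 | 1 1 1⟩
  {0,4}:  v_{0} + v_{4} = v_{2} + v_{6} + v_{8} + v_{9} — sig = ⟨2 | 1 1 1 1⟩
  {1,8,9}:  v_{1} + v_{8} + v_{9} = 0 — sig = ⟨3 | 0⟩
  {2,6,7}:  v_{2} + v_{6} + v_{7} = 0 — sig = ⟨3 | 0⟩
  {2,5,6}:  v_{2} + v_{5} + v_{6} = v_{4} — sig = ⟨3 | 1⟩
  {3,8,9}:  v_{3} + v_{8} + v_{9} = v_{5} — sig = ⟨3 | 1⟩

Sorted signature multiset PRS(X):
{ ⟨2 | 0⟩,  ⟨2 | 1⟩ ×2,  ⟨2 | 1 1⟩,  ⟨2 | 1 1 1⟩,  ⟨2 | 1 1 1 1⟩,  ⟨3 | 0⟩ ×2,  ⟨3 | 1⟩ ×2 }
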